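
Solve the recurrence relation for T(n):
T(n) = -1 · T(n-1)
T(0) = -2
Pure geometric recurrence with ratio -1.
By induction T(n) = T(0) · (-1)^n = - 2 \left(-1\right)^{n}.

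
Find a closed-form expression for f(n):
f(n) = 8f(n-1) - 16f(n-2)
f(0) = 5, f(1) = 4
Characteristic equation: x² - 8x + 16 = 0, which is (x - (4))².
Repeated root r = 4.
General solution: f(n) = (A + Bn)·(4)^n.
From f(0) = 5: A = 5.
From f(1) = 4: (A + B)·(4) = 4 ⇒ B = -4.
So f(n) = \left(5 - 4 n\right) \cdot (4)^n.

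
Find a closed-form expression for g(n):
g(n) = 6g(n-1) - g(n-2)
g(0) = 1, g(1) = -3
Characteristic equation: x² - 6x + 1 = 0.
Discriminant Δ = (6)² + 4·(-1) = 32.
Roots r₁,₂ = (6 ± √32)/2, so r₁ = 2 \sqrt{2} + 3, r₂ = 3 - 2 \sqrt{2}.
General solution: g(n) = A·r₁^n + B·r₂^n.
From the initial conditions, A + B = 1 and r₁A + r₂B = -3.
Since r₁ - r₂ = √32: A = (-3 - (1)r₂)/√32 = \frac{1}{2} - \frac{3 \sqrt{2}}{4}, and B = 1 - A = \frac{1}{2} + \frac{3 \sqrt{2}}{4}.
So g(n) = \left(\frac{1}{2} - \frac{3 \sqrt{2}}{4}\right)\left(2 \sqrt{2} + 3\right)^n + \left(\frac{1}{2} + \frac{3 \sqrt{2}}{4}\right)\left(3 - 2 \sqrt{2}\right)^n.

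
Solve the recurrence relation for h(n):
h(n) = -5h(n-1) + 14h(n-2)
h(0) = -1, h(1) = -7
Characteristic equation: x² + 5x - 14 = 0, which factors as (x - (-7))(x - (2)) = 0.
Roots r₁ = -7, r₂ = 2 (distinct).
General solution: h(n) = A·(-7)^n + B·(2)^n.
From h(0) = -1: A + B = -1.
From h(1) = -7: -7A + 2B = -7.
Solving: A = \frac{5}{9}, B = - \frac{14}{9}.
So h(n) = \frac{5 \left(-7\right)^{n}}{9} - \frac{14 \cdot 2^{n}}{9}.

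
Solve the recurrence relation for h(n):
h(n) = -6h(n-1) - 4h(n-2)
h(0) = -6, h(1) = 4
Characteristic equation: x² + 6x + 4 = 0.
Discriminant Δ = (-6)² + 4·(-4) = 20.
Roots r₁,₂ = (-6 ± √20)/2, so r₁ = -3 + \sqrt{5}, r₂ = -3 - \sqrt{5}.
General solution: h(n) = A·r₁^n + B·r₂^n.
From the initial conditions, A + B = -6 and r₁A + r₂B = 4.
Since r₁ - r₂ = √20: A = (4 - (-6)r₂)/√20 = - \frac{7 \sqrt{5}}{5} - 3, and B = -6 - A = -3 + \frac{7 \sqrt{5}}{5}.
So h(n) = \left(- \frac{7 \sqrt{5}}{5} - 3\right)\left(-3 + \sqrt{5}\right)^n + \left(-3 + \frac{7 \sqrt{5}}{5}\right)\left(-3 - \sqrt{5}\right)^n.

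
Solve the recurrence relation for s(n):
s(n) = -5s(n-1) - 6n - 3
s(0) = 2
First-order linear with linear forcing.
Homogeneous solution: s_h(n) = A·(-5)^n.
Try particular s_p(n) = pn + q. Substituting:
  pn + q = -5(p(n-1) + q) - 6n - 3.
Matching the n-coefficient: p = -5p - 6 ⇒ p = -1.
Matching constants: q = 5p - 5q - 3 ⇒ q = - \frac{4}{3}.
General: s(n) = A·(-5)^n - n - \frac{4}{3}.
Apply s(0) = 2: A - \frac{4}{3} = 2 ⇒ A = \frac{10}{3}.
So s(n) = \frac{10 \left(-5\right)^{n}}{3} - n - \frac{4}{3}.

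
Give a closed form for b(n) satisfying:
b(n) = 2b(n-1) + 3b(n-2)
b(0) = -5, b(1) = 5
Characteristic equation: x² - 2x - 3 = 0, which factors as (x - (-1))(x - (3)) = 0.
Roots r₁ = -1, r₂ = 3 (distinct).
General solution: b(n) = A·(-1)^n + B·(3)^n.
From b(0) = -5: A + B = -5.
From b(1) = 5: -A + 3B = 5.
Solving: A = -5, B = 0.
So b(n) = - 5 \left(-1\right)^{n}.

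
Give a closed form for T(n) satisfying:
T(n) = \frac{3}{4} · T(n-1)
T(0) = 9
Pure geometric recurrence with ratio \frac{3}{4}.
By induction T(n) = T(0) · (\frac{3}{4})^n = 9 \left(\frac{3}{4}\right)^{n}.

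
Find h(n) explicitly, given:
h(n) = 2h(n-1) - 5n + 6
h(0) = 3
First-order linear with linear forcing.
Homogeneous solution: h_h(n) = A·(2)^n.
Try particular h_p(n) = pn + q. Substituting:
  pn + q = 2(p(n-1) + q) - 5n + 6.
Matching the n-coefficient: p = 2p - 5 ⇒ p = 5.
Matching constants: q = -2p + 2q + 6 ⇒ q = 4.
General: h(n) = A·(2)^n + 5 n + 4.
Apply h(0) = 3: A + 4 = 3 ⇒ A = -1.
So h(n) = - 2^{n} + 5 n + 4.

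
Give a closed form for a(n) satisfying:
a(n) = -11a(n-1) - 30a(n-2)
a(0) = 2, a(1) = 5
Characteristic equation: x² + 11x + 30 = 0, which factors as (x - (-6))(x - (-5)) = 0.
Roots r₁ = -6, r₂ = -5 (distinct).
General solution: a(n) = A·(-6)^n + B·(-5)^n.
From a(0) = 2: A + B = 2.
From a(1) = 5: -6A - 5B = 5.
Solving: A = -15, B = 17.
So a(n) = 17 \left(-5\right)^{n} - 15 \left(-6\right)^{n}.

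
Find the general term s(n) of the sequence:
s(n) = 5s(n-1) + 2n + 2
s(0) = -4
First-order linear with linear forcing.
Homogeneous solution: s_h(n) = A·(5)^n.
Try particular s_p(n) = pn + q. Substituting:
  pn + q = 5(p(n-1) + q) + 2n + 2.
Matching the n-coefficient: p = 5p + 2 ⇒ p = - \frac{1}{2}.
Matching constants: q = -5p + 5q + 2 ⇒ q = - \frac{9}{8}.
General: s(n) = A·(5)^n - \frac{n}{2} - \frac{9}{8}.
Apply s(0) = -4: A - \frac{9}{8} = -4 ⇒ A = - \frac{23}{8}.
So s(n) = - \frac{23 \cdot 5^{n}}{8} - \frac{n}{2} - \frac{9}{8}.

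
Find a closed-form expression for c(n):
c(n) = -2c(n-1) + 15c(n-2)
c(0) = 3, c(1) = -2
Characteristic equation: x² + 2x - 15 = 0, which factors as (x - (-5))(x - (3)) = 0.
Roots r₁ = -5, r₂ = 3 (distinct).
General solution: c(n) = A·(-5)^n + B·(3)^n.
From c(0) = 3: A + B = 3.
From c(1) = -2: -5A + 3B = -2.
Solving: A = \frac{11}{8}, B = \frac{13}{8}.
So c(n) = \frac{11 \left(-5\right)^{n}}{8} + \frac{13 \cdot 3^{n}}{8}.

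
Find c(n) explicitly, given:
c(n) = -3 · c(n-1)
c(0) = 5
Pure geometric recurrence with ratio -3.
By induction c(n) = c(0) · (-3)^n = 5 \left(-3\right)^{n}.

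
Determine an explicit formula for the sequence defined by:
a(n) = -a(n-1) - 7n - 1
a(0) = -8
First-order linear with linear forcing.
Homogeneous solution: a_h(n) = A·(-1)^n.
Try particular a_p(n) = pn + q. Substituting:
  pn + q = -(p(n-1) + q) - 7n - 1.
Matching the n-coefficient: p = -p - 7 ⇒ p = - \frac{7}{2}.
Matching constants: q = p - q - 1 ⇒ q = - \frac{9}{4}.
General: a(n) = A·(-1)^n - \frac{7 n}{2} - \frac{9}{4}.
Apply a(0) = -8: A - \frac{9}{4} = -8 ⇒ A = - \frac{23}{4}.
So a(n) = - \frac{23 \left(-1\right)^{n}}{4} - \frac{7 n}{2} - \frac{9}{4}.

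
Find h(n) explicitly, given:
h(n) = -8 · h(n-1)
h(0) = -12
Pure geometric recurrence with ratio -8.
By induction h(n) = h(0) · (-8)^n = - 12 \left(-8\right)^{n}.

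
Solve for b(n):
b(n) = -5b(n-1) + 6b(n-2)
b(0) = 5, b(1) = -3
Characteristic equation: x² + 5x - 6 = 0, which factors as (x - (-6))(x - (1)) = 0.
Roots r₁ = -6, r₂ = 1 (distinct).
General solution: b(n) = A·(-6)^n + B·(1)^n.
From b(0) = 5: A + B = 5.
From b(1) = -3: -6A + B = -3.
Solving: A = \frac{8}{7}, B = \frac{27}{7}.
So b(n) = \frac{8 \left(-6\right)^{n}}{7} + \frac{27}{7}.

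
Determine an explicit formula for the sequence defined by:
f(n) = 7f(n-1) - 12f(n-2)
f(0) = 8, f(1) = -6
Characteristic equation: x² - 7x + 12 = 0, which factors as (x - (3))(x - (4)) = 0.
Roots r₁ = 3, r₂ = 4 (distinct).
General solution: f(n) = A·(3)^n + B·(4)^n.
From f(0) = 8: A + B = 8.
From f(1) = -6: 3A + 4B = -6.
Solving: A = 38, B = -30.
So f(n) = 38 \cdot 3^{n} - 30 \cdot 4^{n}.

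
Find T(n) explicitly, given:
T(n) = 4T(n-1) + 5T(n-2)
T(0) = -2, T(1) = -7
Characteristic equation: x² - 4x - 5 = 0, which factors as (x - (5))(x - (-1)) = 0.
Roots r₁ = 5, r₂ = -1 (distinct).
General solution: T(n) = A·(5)^n + B·(-1)^n.
From T(0) = -2: A + B = -2.
From T(1) = -7: 5A - B = -7.
Solving: A = - \frac{3}{2}, B = - \frac{1}{2}.
So T(n) = - \frac{\left(-1\right)^{n}}{2} - \frac{3 \cdot 5^{n}}{2}.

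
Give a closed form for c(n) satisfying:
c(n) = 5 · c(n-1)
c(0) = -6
Pure geometric recurrence with ratio 5.
By induction c(n) = c(0) · (5)^n = - 6 \cdot 5^{n}.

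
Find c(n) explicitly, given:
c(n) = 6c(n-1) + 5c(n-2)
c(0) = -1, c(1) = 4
Characteristic equation: x² - 6x - 5 = 0.
Discriminant Δ = (6)² + 4·(5) = 56.
Roots r₁,₂ = (6 ± √56)/2, so r₁ = 3 + \sqrt{14}, r₂ = 3 - \sqrt{14}.
General solution: c(n) = A·r₁^n + B·r₂^n.
From the initial conditions, A + B = -1 and r₁A + r₂B = 4.
Since r₁ - r₂ = √56: A = (4 - (-1)r₂)/√56 = - \frac{1}{2} + \frac{\sqrt{14}}{4}, and B = -1 - A = - \frac{\sqrt{14}}{4} - \frac{1}{2}.
So c(n) = \left(- \frac{1}{2} + \frac{\sqrt{14}}{4}\right)\left(3 + \sqrt{14}\right)^n + \left(- \frac{\sqrt{14}}{4} - \frac{1}{2}\right)\left(3 - \sqrt{14}\right)^n.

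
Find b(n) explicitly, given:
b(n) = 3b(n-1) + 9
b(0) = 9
First-order linear non-homogeneous.
Homogeneous solution: b_h(n) = A·(3)^n.
Try constant particular solution b_p = K: K = 3K + 9 ⇒ K = - \frac{9}{2}.
General: b(n) = A·(3)^n - \frac{9}{2}.
Apply b(0) = 9: A - \frac{9}{2} = 9 ⇒ A = \frac{27}{2}.
So b(n) = \frac{27 \cdot 3^{n}}{2} - \frac{9}{2}.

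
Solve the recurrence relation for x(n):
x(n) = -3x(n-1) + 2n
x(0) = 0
First-order linear with linear forcing.
Homogeneous solution: x_h(n) = A·(-3)^n.
Try particular x_p(n) = pn + q. Substituting:
  pn + q = -3(p(n-1) + q) + 2n.
Matching the n-coefficient: p = -3p + 2 ⇒ p = \frac{1}{2}.
Matching constants: q = 3p - 3q ⇒ q = \frac{3}{8}.
General: x(n) = A·(-3)^n + \frac{n}{2} + \frac{3}{8}.
Apply x(0) = 0: A + \frac{3}{8} = 0 ⇒ A = - \frac{3}{8}.
So x(n) = - \frac{3 \left(-3\right)^{n}}{8} + \frac{n}{2} + \frac{3}{8}.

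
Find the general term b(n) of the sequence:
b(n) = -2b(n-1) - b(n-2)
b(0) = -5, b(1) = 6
Characteristic equation: x² + 2x + 1 = 0, which is (x - (-1))².
Repeated root r = -1.
General solution: b(n) = (A + Bn)·(-1)^n.
From b(0) = -5: A = -5.
From b(1) = 6: (A + B)·(-1) = 6 ⇒ B = -1.
So b(n) = \left(- n - 5\right) \cdot (-1)^n.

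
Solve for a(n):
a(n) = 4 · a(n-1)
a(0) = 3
Pure geometric recurrence with ratio 4.
By induction a(n) = a(0) · (4)^n = 3 \cdot 4^{n}.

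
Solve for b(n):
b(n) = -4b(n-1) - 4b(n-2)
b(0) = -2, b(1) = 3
Characteristic equation: x² + 4x + 4 = 0, which is (x - (-2))².
Repeated root r = -2.
General solution: b(n) = (A + Bn)·(-2)^n.
From b(0) = -2: A = -2.
From b(1) = 3: (A + B)·(-2) = 3 ⇒ B = \frac{1}{2}.
So b(n) = \left(\frac{n}{2} - 2\right) \cdot (-2)^n.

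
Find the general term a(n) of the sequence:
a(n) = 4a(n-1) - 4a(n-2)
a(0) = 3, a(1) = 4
Characteristic equation: x² - 4x + 4 = 0, which is (x - (2))².
Repeated root r = 2.
General solution: a(n) = (A + Bn)·(2)^n.
From a(0) = 3: A = 3.
From a(1) = 4: (A + B)·(2) = 4 ⇒ B = -1.
So a(n) = \left(3 - n\right) \cdot (2)^n.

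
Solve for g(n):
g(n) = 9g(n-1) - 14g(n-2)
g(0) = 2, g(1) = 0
Characteristic equation: x² - 9x + 14 = 0, which factors as (x - (7))(x - (2)) = 0.
Roots r₁ = 7, r₂ = 2 (distinct).
General solution: g(n) = A·(7)^n + B·(2)^n.
From g(0) = 2: A + B = 2.
From g(1) = 0: 7A + 2B = 0.
Solving: A = - \frac{4}{5}, B = \frac{14}{5}.
So g(n) = \frac{14 \cdot 2^{n}}{5} - \frac{4 \cdot 7^{n}}{5}.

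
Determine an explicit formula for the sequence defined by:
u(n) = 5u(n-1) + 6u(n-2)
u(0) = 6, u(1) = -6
Characteristic equation: x² - 5x - 6 = 0, which factors as (x - (-1))(x - (6)) = 0.
Roots r₁ = -1, r₂ = 6 (distinct).
General solution: u(n) = A·(-1)^n + B·(6)^n.
From u(0) = 6: A + B = 6.
From u(1) = -6: -A + 6B = -6.
Solving: A = 6, B = 0.
So u(n) = 6 \left(-1\right)^{n}.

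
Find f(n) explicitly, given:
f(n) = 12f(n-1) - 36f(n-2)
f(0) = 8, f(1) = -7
Characteristic equation: x² - 12x + 36 = 0, which is (x - (6))².
Repeated root r = 6.
General solution: f(n) = (A + Bn)·(6)^n.
From f(0) = 8: A = 8.
From f(1) = -7: (A + B)·(6) = -7 ⇒ B = - \frac{55}{6}.
So f(n) = \left(8 - \frac{55 n}{6}\right) \cdot (6)^n.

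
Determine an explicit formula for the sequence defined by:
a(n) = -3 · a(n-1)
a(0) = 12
Pure geometric recurrence with ratio -3.
By induction a(n) = a(0) · (-3)^n = 12 \left(-3\right)^{n}.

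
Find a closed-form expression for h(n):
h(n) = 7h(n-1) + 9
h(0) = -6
First-order linear non-homogeneous.
Homogeneous solution: h_h(n) = A·(7)^n.
Try constant particular solution h_p = K: K = 7K + 9 ⇒ K = - \frac{3}{2}.
General: h(n) = A·(7)^n - \frac{3}{2}.
Apply h(0) = -6: A - \frac{3}{2} = -6 ⇒ A = - \frac{9}{2}.
So h(n) = - \frac{9 \cdot 7^{n}}{2} - \frac{3}{2}.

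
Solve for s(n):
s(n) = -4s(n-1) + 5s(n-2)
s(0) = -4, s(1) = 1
Characteristic equation: x² + 4x - 5 = 0, which factors as (x - (1))(x - (-5)) = 0.
Roots r₁ = 1, r₂ = -5 (distinct).
General solution: s(n) = A·(1)^n + B·(-5)^n.
From s(0) = -4: A + B = -4.
From s(1) = 1: A - 5B = 1.
Solving: A = - \frac{19}{6}, B = - \frac{5}{6}.
So s(n) = - \frac{5 \left(-5\right)^{n}}{6} - \frac{19}{6}.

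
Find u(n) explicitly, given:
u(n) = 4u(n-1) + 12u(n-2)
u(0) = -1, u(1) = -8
Characteristic equation: x² - 4x - 12 = 0, which factors as (x - (-2))(x - (6)) = 0.
Roots r₁ = -2, r₂ = 6 (distinct).
General solution: u(n) = A·(-2)^n + B·(6)^n.
From u(0) = -1: A + B = -1.
From u(1) = -8: -2A + 6B = -8.
Solving: A = \frac{1}{4}, B = - \frac{5}{4}.
So u(n) = \frac{\left(-2\right)^{n}}{4} - \frac{5 \cdot 6^{n}}{4}.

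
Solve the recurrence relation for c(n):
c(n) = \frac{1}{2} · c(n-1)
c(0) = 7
Pure geometric recurrence with ratio \frac{1}{2}.
By induction c(n) = c(0) · (\frac{1}{2})^n = 7 \cdot 2^{- n}.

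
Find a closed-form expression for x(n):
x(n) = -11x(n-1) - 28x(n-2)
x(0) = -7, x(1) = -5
Characteristic equation: x² + 11x + 28 = 0, which factors as (x - (-7))(x - (-4)) = 0.
Roots r₁ = -7, r₂ = -4 (distinct).
General solution: x(n) = A·(-7)^n + B·(-4)^n.
From x(0) = -7: A + B = -7.
From x(1) = -5: -7A - 4B = -5.
Solving: A = 11, B = -18.
So x(n) = - 18 \left(-4\right)^{n} + 11 \left(-7\right)^{n}.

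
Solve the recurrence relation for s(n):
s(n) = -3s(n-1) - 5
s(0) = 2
First-order linear non-homogeneous.
Homogeneous solution: s_h(n) = A·(-3)^n.
Try constant particular solution s_p = K: K = -3K - 5 ⇒ K = - \frac{5}{4}.
General: s(n) = A·(-3)^n - \frac{5}{4}.
Apply s(0) = 2: A - \frac{5}{4} = 2 ⇒ A = \frac{13}{4}.
So s(n) = \frac{13 \left(-3\right)^{n}}{4} - \frac{5}{4}.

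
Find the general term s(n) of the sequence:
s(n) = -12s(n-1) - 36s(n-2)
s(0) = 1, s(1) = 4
Characteristic equation: x² + 12x + 36 = 0, which is (x - (-6))².
Repeated root r = -6.
General solution: s(n) = (A + Bn)·(-6)^n.
From s(0) = 1: A = 1.
From s(1) = 4: (A + B)·(-6) = 4 ⇒ B = - \frac{5}{3}.
So s(n) = \left(1 - \frac{5 n}{3}\right) \cdot (-6)^n.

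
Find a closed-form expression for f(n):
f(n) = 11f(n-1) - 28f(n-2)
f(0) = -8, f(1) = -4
Characteristic equation: x² - 11x + 28 = 0, which factors as (x - (4))(x - (7)) = 0.
Roots r₁ = 4, r₂ = 7 (distinct).
General solution: f(n) = A·(4)^n + B·(7)^n.
From f(0) = -8: A + B = -8.
From f(1) = -4: 4A + 7B = -4.
Solving: A = - \frac{52}{3}, B = \frac{28}{3}.
So f(n) = - \frac{52 \cdot 4^{n}}{3} + \frac{28 \cdot 7^{n}}{3}.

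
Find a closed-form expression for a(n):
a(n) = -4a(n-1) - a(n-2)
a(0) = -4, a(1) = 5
Characteristic equation: x² + 4x + 1 = 0.
Discriminant Δ = (-4)² + 4·(-1) = 12.
Roots r₁,₂ = (-4 ± √12)/2, so r₁ = -2 + \sqrt{3}, r₂ = -2 - \sqrt{3}.
General solution: a(n) = A·r₁^n + B·r₂^n.
From the initial conditions, A + B = -4 and r₁A + r₂B = 5.
Since r₁ - r₂ = √12: A = (5 - (-4)r₂)/√12 = -2 - \frac{\sqrt{3}}{2}, and B = -4 - A = -2 + \frac{\sqrt{3}}{2}.
So a(n) = \left(-2 - \frac{\sqrt{3}}{2}\right)\left(-2 + \sqrt{3}\right)^n + \left(-2 + \frac{\sqrt{3}}{2}\right)\left(-2 - \sqrt{3}\right)^n.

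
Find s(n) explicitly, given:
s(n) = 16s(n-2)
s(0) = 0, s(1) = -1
Characteristic equation: x² - 16 = 0, which factors as (x - (4))(x - (-4)) = 0.
Roots r₁ = 4, r₂ = -4 (distinct).
General solution: s(n) = A·(4)^n + B·(-4)^n.
From s(0) = 0: A + B = 0.
From s(1) = -1: 4A - 4B = -1.
Solving: A = - \frac{1}{8}, B = \frac{1}{8}.
So s(n) = \frac{\left(-4\right)^{n}}{8} - \frac{4^{n}}{8}.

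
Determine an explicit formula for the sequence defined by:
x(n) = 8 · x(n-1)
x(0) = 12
Pure geometric recurrence with ratio 8.
By induction x(n) = x(0) · (8)^n = 12 \cdot 8^{n}.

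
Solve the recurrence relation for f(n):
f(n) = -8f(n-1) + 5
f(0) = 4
First-order linear non-homogeneous.
Homogeneous solution: f_h(n) = A·(-8)^n.
Try constant particular solution f_p = K: K = -8K + 5 ⇒ K = \frac{5}{9}.
General: f(n) = A·(-8)^n + \frac{5}{9}.
Apply f(0) = 4: A + \frac{5}{9} = 4 ⇒ A = \frac{31}{9}.
So f(n) = \frac{31 \left(-8\right)^{n}}{9} + \frac{5}{9}.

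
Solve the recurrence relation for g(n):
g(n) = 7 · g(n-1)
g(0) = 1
Pure geometric recurrence with ratio 7.
By induction g(n) = g(0) · (7)^n = 7^{n}.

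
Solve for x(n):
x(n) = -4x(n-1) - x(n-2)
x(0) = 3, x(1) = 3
Characteristic equation: x² + 4x + 1 = 0.
Discriminant Δ = (-4)² + 4·(-1) = 12.
Roots r₁,₂ = (-4 ± √12)/2, so r₁ = -2 + \sqrt{3}, r₂ = -2 - \sqrt{3}.
General solution: x(n) = A·r₁^n + B·r₂^n.
From the initial conditions, A + B = 3 and r₁A + r₂B = 3.
Since r₁ - r₂ = √12: A = (3 - (3)r₂)/√12 = \frac{3}{2} + \frac{3 \sqrt{3}}{2}, and B = 3 - A = \frac{3}{2} - \frac{3 \sqrt{3}}{2}.
So x(n) = \left(\frac{3}{2} + \frac{3 \sqrt{3}}{2}\right)\left(-2 + \sqrt{3}\right)^n + \left(\frac{3}{2} - \frac{3 \sqrt{3}}{2}\right)\left(-2 - \sqrt{3}\right)^n.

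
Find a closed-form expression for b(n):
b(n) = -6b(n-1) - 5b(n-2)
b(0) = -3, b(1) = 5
Characteristic equation: x² + 6x + 5 = 0, which factors as (x - (-1))(x - (-5)) = 0.
Roots r₁ = -1, r₂ = -5 (distinct).
General solution: b(n) = A·(-1)^n + B·(-5)^n.
From b(0) = -3: A + B = -3.
From b(1) = 5: -A - 5B = 5.
Solving: A = - \frac{5}{2}, B = - \frac{1}{2}.
So b(n) = - \frac{5 \left(-1\right)^{n}}{2} - \frac{\left(-5\right)^{n}}{2}.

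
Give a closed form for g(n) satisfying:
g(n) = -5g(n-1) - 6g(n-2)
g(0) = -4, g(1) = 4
Characteristic equation: x² + 5x + 6 = 0, which factors as (x - (-2))(x - (-3)) = 0.
Roots r₁ = -2, r₂ = -3 (distinct).
General solution: g(n) = A·(-2)^n + B·(-3)^n.
From g(0) = -4: A + B = -4.
From g(1) = 4: -2A - 3B = 4.
Solving: A = -8, B = 4.
So g(n) = - 8 \left(-2\right)^{n} + 4 \left(-3\right)^{n}.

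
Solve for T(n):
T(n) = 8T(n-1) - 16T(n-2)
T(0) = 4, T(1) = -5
Characteristic equation: x² - 8x + 16 = 0, which is (x - (4))².
Repeated root r = 4.
General solution: T(n) = (A + Bn)·(4)^n.
From T(0) = 4: A = 4.
From T(1) = -5: (A + B)·(4) = -5 ⇒ B = - \frac{21}{4}.
So T(n) = \left(4 - \frac{21 n}{4}\right) \cdot (4)^n.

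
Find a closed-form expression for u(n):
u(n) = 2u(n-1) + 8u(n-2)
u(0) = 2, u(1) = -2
Characteristic equation: x² - 2x - 8 = 0, which factors as (x - (4))(x - (-2)) = 0.
Roots r₁ = 4, r₂ = -2 (distinct).
General solution: u(n) = A·(4)^n + B·(-2)^n.
From u(0) = 2: A + B = 2.
From u(1) = -2: 4A - 2B = -2.
Solving: A = \frac{1}{3}, B = \frac{5}{3}.
So u(n) = \frac{5 \left(-2\right)^{n}}{3} + \frac{4^{n}}{3}.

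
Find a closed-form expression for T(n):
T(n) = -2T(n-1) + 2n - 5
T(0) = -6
First-order linear with linear forcing.
Homogeneous solution: T_h(n) = A·(-2)^n.
Try particular T_p(n) = pn + q. Substituting:
  pn + q = -2(p(n-1) + q) + 2n - 5.
Matching the n-coefficient: p = -2p + 2 ⇒ p = \frac{2}{3}.
Matching constants: q = 2p - 2q - 5 ⇒ q = - \frac{11}{9}.
General: T(n) = A·(-2)^n + \frac{2 n}{3} - \frac{11}{9}.
Apply T(0) = -6: A - \frac{11}{9} = -6 ⇒ A = - \frac{43}{9}.
So T(n) = - \frac{43 \left(-2\right)^{n}}{9} + \frac{2 n}{3} - \frac{11}{9}.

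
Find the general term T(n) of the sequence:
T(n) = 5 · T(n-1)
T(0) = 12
Pure geometric recurrence with ratio 5.
By induction T(n) = T(0) · (5)^n = 12 \cdot 5^{n}.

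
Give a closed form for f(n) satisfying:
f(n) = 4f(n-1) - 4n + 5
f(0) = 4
First-order linear with linear forcing.
Homogeneous solution: f_h(n) = A·(4)^n.
Try particular f_p(n) = pn + q. Substituting:
  pn + q = 4(p(n-1) + q) - 4n + 5.
Matching the n-coefficient: p = 4p - 4 ⇒ p = \frac{4}{3}.
Matching constants: q = -4p + 4q + 5 ⇒ q = \frac{1}{9}.
General: f(n) = A·(4)^n + \frac{4 n}{3} + \frac{1}{9}.
Apply f(0) = 4: A + \frac{1}{9} = 4 ⇒ A = \frac{35}{9}.
So f(n) = \frac{35 \cdot 4^{n}}{9} + \frac{4 n}{3} + \frac{1}{9}.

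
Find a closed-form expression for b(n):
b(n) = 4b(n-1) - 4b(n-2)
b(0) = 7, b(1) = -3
Characteristic equation: x² - 4x + 4 = 0, which is (x - (2))².
Repeated root r = 2.
General solution: b(n) = (A + Bn)·(2)^n.
From b(0) = 7: A = 7.
From b(1) = -3: (A + B)·(2) = -3 ⇒ B = - \frac{17}{2}.
So b(n) = \left(7 - \frac{17 n}{2}\right) \cdot (2)^n.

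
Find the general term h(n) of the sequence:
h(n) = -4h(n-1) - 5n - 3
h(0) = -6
First-order linear with linear forcing.
Homogeneous solution: h_h(n) = A·(-4)^n.
Try particular h_p(n) = pn + q. Substituting:
  pn + q = -4(p(n-1) + q) - 5n - 3.
Matching the n-coefficient: p = -4p - 5 ⇒ p = -1.
Matching constants: q = 4p - 4q - 3 ⇒ q = - \frac{7}{5}.
General: h(n) = A·(-4)^n - n - \frac{7}{5}.
Apply h(0) = -6: A - \frac{7}{5} = -6 ⇒ A = - \frac{23}{5}.
So h(n) = - \frac{23 \left(-4\right)^{n}}{5} - n - \frac{7}{5}.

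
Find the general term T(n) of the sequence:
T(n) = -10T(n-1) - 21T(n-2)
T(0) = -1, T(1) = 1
Characteristic equation: x² + 10x + 21 = 0, which factors as (x - (-3))(x - (-7)) = 0.
Roots r₁ = -3, r₂ = -7 (distinct).
General solution: T(n) = A·(-3)^n + B·(-7)^n.
From T(0) = -1: A + B = -1.
From T(1) = 1: -3A - 7B = 1.
Solving: A = - \frac{3}{2}, B = \frac{1}{2}.
So T(n) = - \frac{3 \left(-3\right)^{n}}{2} + \frac{\left(-7\right)^{n}}{2}.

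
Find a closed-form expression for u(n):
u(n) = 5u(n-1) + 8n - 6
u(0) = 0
First-order linear with linear forcing.
Homogeneous solution: u_h(n) = A·(5)^n.
Try particular u_p(n) = pn + q. Substituting:
  pn + q = 5(p(n-1) + q) + 8n - 6.
Matching the n-coefficient: p = 5p + 8 ⇒ p = -2.
Matching constants: q = -5p + 5q - 6 ⇒ q = -1.
General: u(n) = A·(5)^n - 2 n - 1.
Apply u(0) = 0: A - 1 = 0 ⇒ A = 1.
So u(n) = 5^{n} - 2 n - 1.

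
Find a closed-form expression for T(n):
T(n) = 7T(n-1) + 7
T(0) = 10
First-order linear non-homogeneous.
Homogeneous solution: T_h(n) = A·(7)^n.
Try constant particular solution T_p = K: K = 7K + 7 ⇒ K = - \frac{7}{6}.
General: T(n) = A·(7)^n - \frac{7}{6}.
Apply T(0) = 10: A - \frac{7}{6} = 10 ⇒ A = \frac{67}{6}.
So T(n) = \frac{67 \cdot 7^{n}}{6} - \frac{7}{6}.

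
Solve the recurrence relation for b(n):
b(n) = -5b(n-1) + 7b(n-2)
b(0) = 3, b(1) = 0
Characteristic equation: x² + 5x - 7 = 0.
Discriminant Δ = (-5)² + 4·(7) = 53.
Roots r₁,₂ = (-5 ± √53)/2, so r₁ = - \frac{5}{2} + \frac{\sqrt{53}}{2}, r₂ = - \frac{\sqrt{53}}{2} - \frac{5}{2}.
General solution: b(n) = A·r₁^n + B·r₂^n.
From the initial conditions, A + B = 3 and r₁A + r₂B = 0.
Since r₁ - r₂ = √53: A = (0 - (3)r₂)/√53 = \frac{15 \sqrt{53}}{106} + \frac{3}{2}, and B = 3 - A = \frac{3}{2} - \frac{15 \sqrt{53}}{106}.
So b(n) = \left(\frac{15 \sqrt{53}}{106} + \frac{3}{2}\right)\left(- \frac{5}{2} + \frac{\sqrt{53}}{2}\right)^n + \left(\frac{3}{2} - \frac{15 \sqrt{53}}{106}\right)\left(- \frac{\sqrt{53}}{2} - \frac{5}{2}\right)^n.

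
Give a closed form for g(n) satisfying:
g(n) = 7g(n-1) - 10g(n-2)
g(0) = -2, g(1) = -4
Characteristic equation: x² - 7x + 10 = 0, which factors as (x - (2))(x - (5)) = 0.
Roots r₁ = 2, r₂ = 5 (distinct).
General solution: g(n) = A·(2)^n + B·(5)^n.
From g(0) = -2: A + B = -2.
From g(1) = -4: 2A + 5B = -4.
Solving: A = -2, B = 0.
So g(n) = - 2 \cdot 2^{n}.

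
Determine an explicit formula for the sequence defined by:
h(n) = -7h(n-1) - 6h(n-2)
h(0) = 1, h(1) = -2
Characteristic equation: x² + 7x + 6 = 0, which factors as (x - (-6))(x - (-1)) = 0.
Roots r₁ = -6, r₂ = -1 (distinct).
General solution: h(n) = A·(-6)^n + B·(-1)^n.
From h(0) = 1: A + B = 1.
From h(1) = -2: -6A - B = -2.
Solving: A = \frac{1}{5}, B = \frac{4}{5}.
So h(n) = \frac{4 \left(-1\right)^{n}}{5} + \frac{\left(-6\right)^{n}}{5}.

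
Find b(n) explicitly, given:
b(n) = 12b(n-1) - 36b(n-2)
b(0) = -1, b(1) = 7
Characteristic equation: x² - 12x + 36 = 0, which is (x - (6))².
Repeated root r = 6.
General solution: b(n) = (A + Bn)·(6)^n.
From b(0) = -1: A = -1.
From b(1) = 7: (A + B)·(6) = 7 ⇒ B = \frac{13}{6}.
So b(n) = \left(\frac{13 n}{6} - 1\right) \cdot (6)^n.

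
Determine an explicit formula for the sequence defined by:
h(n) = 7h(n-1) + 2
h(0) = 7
First-order linear non-homogeneous.
Homogeneous solution: h_h(n) = A·(7)^n.
Try constant particular solution h_p = K: K = 7K + 2 ⇒ K = - \frac{1}{3}.
General: h(n) = A·(7)^n - \frac{1}{3}.
Apply h(0) = 7: A - \frac{1}{3} = 7 ⇒ A = \frac{22}{3}.
So h(n) = \frac{22 \cdot 7^{n}}{3} - \frac{1}{3}.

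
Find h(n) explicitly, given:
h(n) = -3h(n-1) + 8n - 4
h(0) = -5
First-order linear with linear forcing.
Homogeneous solution: h_h(n) = A·(-3)^n.
Try particular h_p(n) = pn + q. Substituting:
  pn + q = -3(p(n-1) + q) + 8n - 4.
Matching the n-coefficient: p = -3p + 8 ⇒ p = 2.
Matching constants: q = 3p - 3q - 4 ⇒ q = \frac{1}{2}.
General: h(n) = A·(-3)^n + 2 n + \frac{1}{2}.
Apply h(0) = -5: A + \frac{1}{2} = -5 ⇒ A = - \frac{11}{2}.
So h(n) = - \frac{11 \left(-3\right)^{n}}{2} + 2 n + \frac{1}{2}.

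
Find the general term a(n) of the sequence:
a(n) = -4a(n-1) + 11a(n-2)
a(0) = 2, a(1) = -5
Characteristic equation: x² + 4x - 11 = 0.
Discriminant Δ = (-4)² + 4·(11) = 60.
Roots r₁,₂ = (-4 ± √60)/2, so r₁ = -2 + \sqrt{15}, r₂ = - \sqrt{15} - 2.
General solution: a(n) = A·r₁^n + B·r₂^n.
From the initial conditions, A + B = 2 and r₁A + r₂B = -5.
Since r₁ - r₂ = √60: A = (-5 - (2)r₂)/√60 = 1 - \frac{\sqrt{15}}{30}, and B = 2 - A = \frac{\sqrt{15}}{30} + 1.
So a(n) = \left(1 - \frac{\sqrt{15}}{30}\right)\left(-2 + \sqrt{15}\right)^n + \left(\frac{\sqrt{15}}{30} + 1\right)\left(- \sqrt{15} - 2\right)^n.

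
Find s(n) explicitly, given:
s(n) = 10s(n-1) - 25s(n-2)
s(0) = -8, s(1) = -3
Characteristic equation: x² - 10x + 25 = 0, which is (x - (5))².
Repeated root r = 5.
General solution: s(n) = (A + Bn)·(5)^n.
From s(0) = -8: A = -8.
From s(1) = -3: (A + B)·(5) = -3 ⇒ B = \frac{37}{5}.
So s(n) = \left(\frac{37 n}{5} - 8\right) \cdot (5)^n.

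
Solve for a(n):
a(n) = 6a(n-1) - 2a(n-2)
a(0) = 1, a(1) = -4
Characteristic equation: x² - 6x + 2 = 0.
Discriminant Δ = (6)² + 4·(-2) = 28.
Roots r₁,₂ = (6 ± √28)/2, so r₁ = \sqrt{7} + 3, r₂ = 3 - \sqrt{7}.
General solution: a(n) = A·r₁^n + B·r₂^n.
From the initial conditions, A + B = 1 and r₁A + r₂B = -4.
Since r₁ - r₂ = √28: A = (-4 - (1)r₂)/√28 = \frac{1}{2} - \frac{\sqrt{7}}{2}, and B = 1 - A = \frac{1}{2} + \frac{\sqrt{7}}{2}.
So a(n) = \left(\frac{1}{2} - \frac{\sqrt{7}}{2}\right)\left(\sqrt{7} + 3\right)^n + \left(\frac{1}{2} + \frac{\sqrt{7}}{2}\right)\left(3 - \sqrt{7}\right)^n.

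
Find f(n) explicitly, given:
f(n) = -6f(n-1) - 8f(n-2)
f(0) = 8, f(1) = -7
Characteristic equation: x² + 6x + 8 = 0, which factors as (x - (-4))(x - (-2)) = 0.
Roots r₁ = -4, r₂ = -2 (distinct).
General solution: f(n) = A·(-4)^n + B·(-2)^n.
From f(0) = 8: A + B = 8.
From f(1) = -7: -4A - 2B = -7.
Solving: A = - \frac{9}{2}, B = \frac{25}{2}.
So f(n) = \frac{25 \left(-2\right)^{n}}{2} - \frac{9 \left(-4\right)^{n}}{2}.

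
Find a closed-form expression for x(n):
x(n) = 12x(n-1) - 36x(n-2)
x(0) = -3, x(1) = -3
Characteristic equation: x² - 12x + 36 = 0, which is (x - (6))².
Repeated root r = 6.
General solution: x(n) = (A + Bn)·(6)^n.
From x(0) = -3: A = -3.
From x(1) = -3: (A + B)·(6) = -3 ⇒ B = \frac{5}{2}.
So x(n) = \left(\frac{5 n}{2} - 3\right) \cdot (6)^n.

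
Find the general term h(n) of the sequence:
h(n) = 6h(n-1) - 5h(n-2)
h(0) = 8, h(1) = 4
Characteristic equation: x² - 6x + 5 = 0, which factors as (x - (5))(x - (1)) = 0.
Roots r₁ = 5, r₂ = 1 (distinct).
General solution: h(n) = A·(5)^n + B·(1)^n.
From h(0) = 8: A + B = 8.
From h(1) = 4: 5A + B = 4.
Solving: A = -1, B = 9.
So h(n) = 9 - 5^{n}.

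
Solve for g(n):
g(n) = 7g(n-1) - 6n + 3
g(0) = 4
First-order linear with linear forcing.
Homogeneous solution: g_h(n) = A·(7)^n.
Try particular g_p(n) = pn + q. Substituting:
  pn + q = 7(p(n-1) + q) - 6n + 3.
Matching the n-coefficient: p = 7p - 6 ⇒ p = 1.
Matching constants: q = -7p + 7q + 3 ⇒ q = \frac{2}{3}.
General: g(n) = A·(7)^n + n + \frac{2}{3}.
Apply g(0) = 4: A + \frac{2}{3} = 4 ⇒ A = \frac{10}{3}.
So g(n) = \frac{10 \cdot 7^{n}}{3} + n + \frac{2}{3}.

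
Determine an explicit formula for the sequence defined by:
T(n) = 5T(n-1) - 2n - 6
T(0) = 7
First-order linear with linear forcing.
Homogeneous solution: T_h(n) = A·(5)^n.
Try particular T_p(n) = pn + q. Substituting:
  pn + q = 5(p(n-1) + q) - 2n - 6.
Matching the n-coefficient: p = 5p - 2 ⇒ p = \frac{1}{2}.
Matching constants: q = -5p + 5q - 6 ⇒ q = \frac{17}{8}.
General: T(n) = A·(5)^n + \frac{n}{2} + \frac{17}{8}.
Apply T(0) = 7: A + \frac{17}{8} = 7 ⇒ A = \frac{39}{8}.
So T(n) = \frac{39 \cdot 5^{n}}{8} + \frac{n}{2} + \frac{17}{8}.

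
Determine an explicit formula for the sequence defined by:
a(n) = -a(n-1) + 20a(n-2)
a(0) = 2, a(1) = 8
Characteristic equation: x² + x - 20 = 0, which factors as (x - (-5))(x - (4)) = 0.
Roots r₁ = -5, r₂ = 4 (distinct).
General solution: a(n) = A·(-5)^n + B·(4)^n.
From a(0) = 2: A + B = 2.
From a(1) = 8: -5A + 4B = 8.
Solving: A = 0, B = 2.
So a(n) = 2 \cdot 4^{n}.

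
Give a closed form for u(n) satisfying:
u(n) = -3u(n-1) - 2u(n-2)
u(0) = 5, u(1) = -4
Characteristic equation: x² + 3x + 2 = 0, which factors as (x - (-2))(x - (-1)) = 0.
Roots r₁ = -2, r₂ = -1 (distinct).
General solution: u(n) = A·(-2)^n + B·(-1)^n.
From u(0) = 5: A + B = 5.
From u(1) = -4: -2A - B = -4.
Solving: A = -1, B = 6.
So u(n) = 6 \left(-1\right)^{n} - \left(-2\right)^{n}.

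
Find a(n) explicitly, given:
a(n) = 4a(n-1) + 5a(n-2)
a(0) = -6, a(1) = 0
Characteristic equation: x² - 4x - 5 = 0, which factors as (x - (5))(x - (-1)) = 0.
Roots r₁ = 5, r₂ = -1 (distinct).
General solution: a(n) = A·(5)^n + B·(-1)^n.
From a(0) = -6: A + B = -6.
From a(1) = 0: 5A - B = 0.
Solving: A = -1, B = -5.
So a(n) = - 5 \left(-1\right)^{n} - 5^{n}.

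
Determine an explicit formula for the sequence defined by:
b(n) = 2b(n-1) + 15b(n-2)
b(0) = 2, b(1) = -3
Characteristic equation: x² - 2x - 15 = 0, which factors as (x - (5))(x - (-3)) = 0.
Roots r₁ = 5, r₂ = -3 (distinct).
General solution: b(n) = A·(5)^n + B·(-3)^n.
From b(0) = 2: A + B = 2.
From b(1) = -3: 5A - 3B = -3.
Solving: A = \frac{3}{8}, B = \frac{13}{8}.
So b(n) = \frac{13 \left(-3\right)^{n}}{8} + \frac{3 \cdot 5^{n}}{8}.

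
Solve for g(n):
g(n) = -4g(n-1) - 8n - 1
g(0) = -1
First-order linear with linear forcing.
Homogeneous solution: g_h(n) = A·(-4)^n.
Try particular g_p(n) = pn + q. Substituting:
  pn + q = -4(p(n-1) + q) - 8n - 1.
Matching the n-coefficient: p = -4p - 8 ⇒ p = - \frac{8}{5}.
Matching constants: q = 4p - 4q - 1 ⇒ q = - \frac{37}{25}.
General: g(n) = A·(-4)^n - \frac{8 n}{5} - \frac{37}{25}.
Apply g(0) = -1: A - \frac{37}{25} = -1 ⇒ A = \frac{12}{25}.
So g(n) = \frac{12 \left(-4\right)^{n}}{25} - \frac{8 n}{5} - \frac{37}{25}.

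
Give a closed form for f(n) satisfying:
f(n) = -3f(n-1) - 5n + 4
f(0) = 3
First-order linear with linear forcing.
Homogeneous solution: f_h(n) = A·(-3)^n.
Try particular f_p(n) = pn + q. Substituting:
  pn + q = -3(p(n-1) + q) - 5n + 4.
Matching the n-coefficient: p = -3p - 5 ⇒ p = - \frac{5}{4}.
Matching constants: q = 3p - 3q + 4 ⇒ q = \frac{1}{16}.
General: f(n) = A·(-3)^n - \frac{5 n}{4} + \frac{1}{16}.
Apply f(0) = 3: A + \frac{1}{16} = 3 ⇒ A = \frac{47}{16}.
So f(n) = \frac{47 \left(-3\right)^{n}}{16} - \frac{5 n}{4} + \frac{1}{16}.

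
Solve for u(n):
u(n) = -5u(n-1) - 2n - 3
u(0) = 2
First-order linear with linear forcing.
Homogeneous solution: u_h(n) = A·(-5)^n.
Try particular u_p(n) = pn + q. Substituting:
  pn + q = -5(p(n-1) + q) - 2n - 3.
Matching the n-coefficient: p = -5p - 2 ⇒ p = - \frac{1}{3}.
Matching constants: q = 5p - 5q - 3 ⇒ q = - \frac{7}{9}.
General: u(n) = A·(-5)^n - \frac{n}{3} - \frac{7}{9}.
Apply u(0) = 2: A - \frac{7}{9} = 2 ⇒ A = \frac{25}{9}.
So u(n) = \frac{25 \left(-5\right)^{n}}{9} - \frac{n}{3} - \frac{7}{9}.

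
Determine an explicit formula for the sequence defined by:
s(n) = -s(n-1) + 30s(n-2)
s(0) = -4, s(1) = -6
Characteristic equation: x² + x - 30 = 0, which factors as (x - (-6))(x - (5)) = 0.
Roots r₁ = -6, r₂ = 5 (distinct).
General solution: s(n) = A·(-6)^n + B·(5)^n.
From s(0) = -4: A + B = -4.
From s(1) = -6: -6A + 5B = -6.
Solving: A = - \frac{14}{11}, B = - \frac{30}{11}.
So s(n) = - \frac{14 \left(-6\right)^{n}}{11} - \frac{30 \cdot 5^{n}}{11}.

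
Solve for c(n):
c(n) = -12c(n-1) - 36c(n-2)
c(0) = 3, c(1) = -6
Characteristic equation: x² + 12x + 36 = 0, which is (x - (-6))².
Repeated root r = -6.
General solution: c(n) = (A + Bn)·(-6)^n.
From c(0) = 3: A = 3.
From c(1) = -6: (A + B)·(-6) = -6 ⇒ B = -2.
So c(n) = \left(3 - 2 n\right) \cdot (-6)^n.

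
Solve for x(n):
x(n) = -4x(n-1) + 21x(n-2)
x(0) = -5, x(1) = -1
Characteristic equation: x² + 4x - 21 = 0, which factors as (x - (3))(x - (-7)) = 0.
Roots r₁ = 3, r₂ = -7 (distinct).
General solution: x(n) = A·(3)^n + B·(-7)^n.
From x(0) = -5: A + B = -5.
From x(1) = -1: 3A - 7B = -1.
Solving: A = - \frac{18}{5}, B = - \frac{7}{5}.
So x(n) = - \frac{7 \left(-7\right)^{n}}{5} - \frac{18 \cdot 3^{n}}{5}.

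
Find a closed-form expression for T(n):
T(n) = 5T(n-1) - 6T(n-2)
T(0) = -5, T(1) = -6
Characteristic equation: x² - 5x + 6 = 0, which factors as (x - (3))(x - (2)) = 0.
Roots r₁ = 3, r₂ = 2 (distinct).
General solution: T(n) = A·(3)^n + B·(2)^n.
From T(0) = -5: A + B = -5.
From T(1) = -6: 3A + 2B = -6.
Solving: A = 4, B = -9.
So T(n) = - 9 \cdot 2^{n} + 4 \cdot 3^{n}.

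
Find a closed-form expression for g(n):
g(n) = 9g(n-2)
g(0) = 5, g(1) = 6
Characteristic equation: x² - 9 = 0, which factors as (x - (-3))(x - (3)) = 0.
Roots r₁ = -3, r₂ = 3 (distinct).
General solution: g(n) = A·(-3)^n + B·(3)^n.
From g(0) = 5: A + B = 5.
From g(1) = 6: -3A + 3B = 6.
Solving: A = \frac{3}{2}, B = \frac{7}{2}.
So g(n) = \frac{3 \left(-3\right)^{n}}{2} + \frac{7 \cdot 3^{n}}{2}.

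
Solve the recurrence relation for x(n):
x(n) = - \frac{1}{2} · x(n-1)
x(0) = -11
Pure geometric recurrence with ratio - \frac{1}{2}.
By induction x(n) = x(0) · (- \frac{1}{2})^n = - 11 \left(- \frac{1}{2}\right)^{n}.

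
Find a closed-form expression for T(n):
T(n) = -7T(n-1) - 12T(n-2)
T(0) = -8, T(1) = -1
Characteristic equation: x² + 7x + 12 = 0, which factors as (x - (-4))(x - (-3)) = 0.
Roots r₁ = -4, r₂ = -3 (distinct).
General solution: T(n) = A·(-4)^n + B·(-3)^n.
From T(0) = -8: A + B = -8.
From T(1) = -1: -4A - 3B = -1.
Solving: A = 25, B = -33.
So T(n) = - 33 \left(-3\right)^{n} + 25 \left(-4\right)^{n}.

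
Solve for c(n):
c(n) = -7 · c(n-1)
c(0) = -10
Pure geometric recurrence with ratio -7.
By induction c(n) = c(0) · (-7)^n = - 10 \left(-7\right)^{n}.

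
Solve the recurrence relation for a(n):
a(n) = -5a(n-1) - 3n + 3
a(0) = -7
First-order linear with linear forcing.
Homogeneous solution: a_h(n) = A·(-5)^n.
Try particular a_p(n) = pn + q. Substituting:
  pn + q = -5(p(n-1) + q) - 3n + 3.
Matching the n-coefficient: p = -5p - 3 ⇒ p = - \frac{1}{2}.
Matching constants: q = 5p - 5q + 3 ⇒ q = \frac{1}{12}.
General: a(n) = A·(-5)^n - \frac{n}{2} + \frac{1}{12}.
Apply a(0) = -7: A + \frac{1}{12} = -7 ⇒ A = - \frac{85}{12}.
So a(n) = - \frac{85 \left(-5\right)^{n}}{12} - \frac{n}{2} + \frac{1}{12}.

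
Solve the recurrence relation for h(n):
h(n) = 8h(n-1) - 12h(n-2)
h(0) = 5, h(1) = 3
Characteristic equation: x² - 8x + 12 = 0, which factors as (x - (6))(x - (2)) = 0.
Roots r₁ = 6, r₂ = 2 (distinct).
General solution: h(n) = A·(6)^n + B·(2)^n.
From h(0) = 5: A + B = 5.
From h(1) = 3: 6A + 2B = 3.
Solving: A = - \frac{7}{4}, B = \frac{27}{4}.
So h(n) = \frac{27 \cdot 2^{n}}{4} - \frac{7 \cdot 6^{n}}{4}.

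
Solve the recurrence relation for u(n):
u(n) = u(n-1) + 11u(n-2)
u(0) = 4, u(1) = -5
Characteristic equation: x² - x - 11 = 0.
Discriminant Δ = (1)² + 4·(11) = 45.
Roots r₁,₂ = (1 ± √45)/2, so r₁ = \frac{1}{2} + \frac{3 \sqrt{5}}{2}, r₂ = \frac{1}{2} - \frac{3 \sqrt{5}}{2}.
General solution: u(n) = A·r₁^n + B·r₂^n.
From the initial conditions, A + B = 4 and r₁A + r₂B = -5.
Since r₁ - r₂ = √45: A = (-5 - (4)r₂)/√45 = 2 - \frac{7 \sqrt{5}}{15}, and B = 4 - A = \frac{7 \sqrt{5}}{15} + 2.
So u(n) = \left(2 - \frac{7 \sqrt{5}}{15}\right)\left(\frac{1}{2} + \frac{3 \sqrt{5}}{2}\right)^n + \left(\frac{7 \sqrt{5}}{15} + 2\right)\left(\frac{1}{2} - \frac{3 \sqrt{5}}{2}\right)^n.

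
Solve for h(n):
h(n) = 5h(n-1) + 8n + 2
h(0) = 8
First-order linear with linear forcing.
Homogeneous solution: h_h(n) = A·(5)^n.
Try particular h_p(n) = pn + q. Substituting:
  pn + q = 5(p(n-1) + q) + 8n + 2.
Matching the n-coefficient: p = 5p + 8 ⇒ p = -2.
Matching constants: q = -5p + 5q + 2 ⇒ q = -3.
General: h(n) = A·(5)^n - 2 n - 3.
Apply h(0) = 8: A - 3 = 8 ⇒ A = 11.
So h(n) = 11 \cdot 5^{n} - 2 n - 3.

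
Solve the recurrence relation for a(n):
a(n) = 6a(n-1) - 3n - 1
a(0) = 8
First-order linear with linear forcing.
Homogeneous solution: a_h(n) = A·(6)^n.
Try particular a_p(n) = pn + q. Substituting:
  pn + q = 6(p(n-1) + q) - 3n - 1.
Matching the n-coefficient: p = 6p - 3 ⇒ p = \frac{3}{5}.
Matching constants: q = -6p + 6q - 1 ⇒ q = \frac{23}{25}.
General: a(n) = A·(6)^n + \frac{3 n}{5} + \frac{23}{25}.
Apply a(0) = 8: A + \frac{23}{25} = 8 ⇒ A = \frac{177}{25}.
So a(n) = \frac{177 \cdot 6^{n}}{25} + \frac{3 n}{5} + \frac{23}{25}.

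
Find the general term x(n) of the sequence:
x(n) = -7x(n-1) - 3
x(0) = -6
First-order linear non-homogeneous.
Homogeneous solution: x_h(n) = A·(-7)^n.
Try constant particular solution x_p = K: K = -7K - 3 ⇒ K = - \frac{3}{8}.
General: x(n) = A·(-7)^n - \frac{3}{8}.
Apply x(0) = -6: A - \frac{3}{8} = -6 ⇒ A = - \frac{45}{8}.
So x(n) = - \frac{45 \left(-7\right)^{n}}{8} - \frac{3}{8}.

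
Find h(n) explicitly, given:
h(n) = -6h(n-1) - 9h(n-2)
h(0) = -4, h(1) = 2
Characteristic equation: x² + 6x + 9 = 0, which is (x - (-3))².
Repeated root r = -3.
General solution: h(n) = (A + Bn)·(-3)^n.
From h(0) = -4: A = -4.
From h(1) = 2: (A + B)·(-3) = 2 ⇒ B = \frac{10}{3}.
So h(n) = \left(\frac{10 n}{3} - 4\right) \cdot (-3)^n.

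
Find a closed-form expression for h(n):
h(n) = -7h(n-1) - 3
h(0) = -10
First-order linear non-homogeneous.
Homogeneous solution: h_h(n) = A·(-7)^n.
Try constant particular solution h_p = K: K = -7K - 3 ⇒ K = - \frac{3}{8}.
General: h(n) = A·(-7)^n - \frac{3}{8}.
Apply h(0) = -10: A - \frac{3}{8} = -10 ⇒ A = - \frac{77}{8}.
So h(n) = - \frac{77 \left(-7\right)^{n}}{8} - \frac{3}{8}.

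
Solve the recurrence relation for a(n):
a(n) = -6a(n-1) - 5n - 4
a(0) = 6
First-order linear with linear forcing.
Homogeneous solution: a_h(n) = A·(-6)^n.
Try particular a_p(n) = pn + q. Substituting:
  pn + q = -6(p(n-1) + q) - 5n - 4.
Matching the n-coefficient: p = -6p - 5 ⇒ p = - \frac{5}{7}.
Matching constants: q = 6p - 6q - 4 ⇒ q = - \frac{58}{49}.
General: a(n) = A·(-6)^n - \frac{5 n}{7} - \frac{58}{49}.
Apply a(0) = 6: A - \frac{58}{49} = 6 ⇒ A = \frac{352}{49}.
So a(n) = \frac{352 \left(-6\right)^{n}}{49} - \frac{5 n}{7} - \frac{58}{49}.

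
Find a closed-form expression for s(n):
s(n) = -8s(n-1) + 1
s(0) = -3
First-order linear non-homogeneous.
Homogeneous solution: s_h(n) = A·(-8)^n.
Try constant particular solution s_p = K: K = -8K + 1 ⇒ K = \frac{1}{9}.
General: s(n) = A·(-8)^n + \frac{1}{9}.
Apply s(0) = -3: A + \frac{1}{9} = -3 ⇒ A = - \frac{28}{9}.
So s(n) = \frac{1}{9} - \frac{28 \left(-8\right)^{n}}{9}.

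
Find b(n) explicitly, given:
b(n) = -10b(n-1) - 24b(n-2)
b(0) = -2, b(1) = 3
Characteristic equation: x² + 10x + 24 = 0, which factors as (x - (-6))(x - (-4)) = 0.
Roots r₁ = -6, r₂ = -4 (distinct).
General solution: b(n) = A·(-6)^n + B·(-4)^n.
From b(0) = -2: A + B = -2.
From b(1) = 3: -6A - 4B = 3.
Solving: A = \frac{5}{2}, B = - \frac{9}{2}.
So b(n) = - \frac{9 \left(-4\right)^{n}}{2} + \frac{5 \left(-6\right)^{n}}{2}.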